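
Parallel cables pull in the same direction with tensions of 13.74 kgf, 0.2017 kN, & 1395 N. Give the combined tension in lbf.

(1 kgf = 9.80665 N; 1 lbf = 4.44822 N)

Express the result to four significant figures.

13.74 kgf × 9.80665 = 134.743 N
0.2017 kN × 1000 = 201.7 N
1395 N (already N)
Sum: 134.743 + 201.7 + 1395 = 1731.44 N
In lbf: 1731.44 / 4.44822 = 389.243 lbf

389.2 lbf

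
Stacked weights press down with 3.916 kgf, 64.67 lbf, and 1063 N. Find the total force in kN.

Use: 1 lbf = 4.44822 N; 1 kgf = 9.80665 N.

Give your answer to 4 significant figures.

3.916 kgf × 9.80665 = 38.4028 N
64.67 lbf × 4.44822 = 287.666 N
1063 N (already N)
Sum: 38.4028 + 287.666 + 1063 = 1389.07 N
In kN: 1389.07 / 1000 = 1.38907 kN

1.389 kN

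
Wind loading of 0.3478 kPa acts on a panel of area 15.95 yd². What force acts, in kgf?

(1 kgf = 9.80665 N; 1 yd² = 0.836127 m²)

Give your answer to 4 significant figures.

473.0 kgf

0.3478 kPa × 1000 = 347.8 Pa
15.95 yd² × 0.836127 = 13.3362 m²
F = P × A = 347.8 Pa × 13.3362 m² = 4638.33 N
4638.33 N ÷ (9.80665 N/kgf) = 472.978 kgf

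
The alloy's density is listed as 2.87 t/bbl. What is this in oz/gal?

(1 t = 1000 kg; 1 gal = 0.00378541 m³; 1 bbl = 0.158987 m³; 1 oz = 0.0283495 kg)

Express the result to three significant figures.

2.87 t/bbl × 1000 kg/t ÷ 0.158987 m³/bbl = 18051.8 kg/m³
18051.8 kg/m³ ÷ 0.0283495 kg/oz × 0.00378541 m³/gal = 2410.39 oz/gal

2410 oz/gal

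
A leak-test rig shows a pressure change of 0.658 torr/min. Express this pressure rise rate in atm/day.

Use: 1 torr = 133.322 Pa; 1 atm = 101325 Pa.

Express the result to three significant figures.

1.25 atm/day

0.658 torr/min × 133.322 Pa/torr ÷ 60 s/min = 1.4621 Pa/s
1.4621 Pa/s ÷ 101325 Pa/atm × 86400 s/day = 1.24674 atm/day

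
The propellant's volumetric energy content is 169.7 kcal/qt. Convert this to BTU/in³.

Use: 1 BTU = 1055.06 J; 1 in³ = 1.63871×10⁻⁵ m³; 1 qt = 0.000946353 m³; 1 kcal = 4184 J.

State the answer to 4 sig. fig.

169.7 kcal/qt × 4184 J/kcal ÷ 0.000946353 m³/qt = 7.50275×10⁸ J/m³
7.50275×10⁸ J/m³ ÷ 1055.06 J/BTU × 1.63871×10⁻⁵ m³/in³ = 11.6532 BTU/in³

11.65 BTU/in³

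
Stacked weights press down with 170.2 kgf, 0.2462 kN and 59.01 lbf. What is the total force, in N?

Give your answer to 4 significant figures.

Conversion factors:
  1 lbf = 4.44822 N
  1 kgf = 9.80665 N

2178 N

170.2 kgf × 9.80665 → 1669.09 N
0.2462 kN × 1000 → 246.2 N
59.01 lbf × 4.44822 → 262.489 N
Total: 1669.09 + 246.2 + 262.489 = 2177.78 N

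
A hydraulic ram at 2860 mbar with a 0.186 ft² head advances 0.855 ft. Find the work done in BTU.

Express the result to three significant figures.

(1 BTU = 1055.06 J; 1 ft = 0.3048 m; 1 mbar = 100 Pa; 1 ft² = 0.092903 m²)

1.22 BTU

2860 mbar → 286000 Pa
0.186 ft² → 0.01728 m²
F = P × A = 286000 × 0.01728 = 4942.08 N
0.855 ft → 0.260604 m
W = F × d = 4942.08 × 0.260604 = 1287.93 J
In BTU: 1287.93 / 1055.06 = 1.22072 BTU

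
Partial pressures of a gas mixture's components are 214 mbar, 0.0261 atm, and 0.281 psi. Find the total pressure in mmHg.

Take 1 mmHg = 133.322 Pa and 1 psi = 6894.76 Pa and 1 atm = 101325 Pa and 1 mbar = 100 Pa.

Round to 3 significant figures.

195 mmHg

214 mbar × 100 → 21400 Pa
0.0261 atm × 101325 → 2644.58 Pa
0.281 psi × 6894.76 → 1937.43 Pa
Total: 21400 + 2644.58 + 1937.43 = 25982 Pa
In mmHg: 25982 / 133.322 = 194.882 mmHg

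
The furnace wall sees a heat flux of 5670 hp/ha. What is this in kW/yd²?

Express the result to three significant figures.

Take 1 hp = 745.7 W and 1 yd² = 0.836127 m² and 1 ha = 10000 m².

0.354 kW/yd²

5670 hp/ha × 745.7 W/hp ÷ 10000 m²/ha = 422.812 W/m²
422.812 W/m² ÷ 1000 W/kW × 0.836127 m²/yd² = 0.353525 kW/yd²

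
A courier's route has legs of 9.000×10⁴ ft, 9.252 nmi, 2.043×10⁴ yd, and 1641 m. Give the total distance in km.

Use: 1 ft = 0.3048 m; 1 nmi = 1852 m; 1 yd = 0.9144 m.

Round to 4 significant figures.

9.000×10⁴ ft × 0.3048 = 27432 m
9.252 nmi × 1852 = 17134.7 m
2.043×10⁴ yd × 0.9144 = 18681.2 m
1641 m (already m)
Total: 27432 + 17134.7 + 18681.2 + 1641 = 64888.9 m
In km: 64888.9 / 1000 = 64.8889 km

64.89 km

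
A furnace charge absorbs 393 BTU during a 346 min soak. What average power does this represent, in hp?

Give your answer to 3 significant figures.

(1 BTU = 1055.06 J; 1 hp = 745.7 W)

393 BTU × 1055.06 → 414639 J
346 min × 60 → 20760 s
P = E / t = 414639 J / 20760 s = 19.973 W
19.973 W ÷ (745.7 W/hp) = 0.0267842 hp

0.0268 hp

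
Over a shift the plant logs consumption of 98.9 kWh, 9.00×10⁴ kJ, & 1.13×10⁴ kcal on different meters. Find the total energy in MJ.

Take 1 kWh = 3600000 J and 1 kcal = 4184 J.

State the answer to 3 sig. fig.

98.9 kWh × 3600000 = 3.5604×10⁸ J
9.00×10⁴ kJ × 1000 = 9×10⁷ J
1.13×10⁴ kcal × 4184 = 4.72792×10⁷ J
Sum: 3.5604×10⁸ + 9×10⁷ + 4.72792×10⁷ = 4.93319×10⁸ J
In MJ: 4.93319×10⁸ / 1000000 = 493.319 MJ

493 MJ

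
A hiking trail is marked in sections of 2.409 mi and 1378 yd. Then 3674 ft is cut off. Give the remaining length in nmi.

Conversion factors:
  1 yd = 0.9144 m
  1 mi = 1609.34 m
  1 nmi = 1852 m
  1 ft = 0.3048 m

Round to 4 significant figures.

2.169 nmi

2.409 mi × 1609.34 = 3876.9 m
1378 yd × 0.9144 = 1260.04 m
3674 ft × 0.3048 = 1119.84 m
Sum: 3876.9 + 1260.04 − 1119.84 = 4017.1 m
In nmi: 4017.1 / 1852 = 2.16906 nmi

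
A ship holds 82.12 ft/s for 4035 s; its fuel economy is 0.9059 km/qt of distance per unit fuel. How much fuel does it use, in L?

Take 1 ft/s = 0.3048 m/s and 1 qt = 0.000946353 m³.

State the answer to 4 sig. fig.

82.12 ft/s → 25.0302 m/s
d = v × t = 25.0302 × 4035 = 100997 m
0.9059 km/qt → 957254 m/m³
V = d / (distance per unit fuel) = 100997 / 957254 = 0.105507 m³
In L: 0.105507 / 0.001 = 105.507 L

105.5 L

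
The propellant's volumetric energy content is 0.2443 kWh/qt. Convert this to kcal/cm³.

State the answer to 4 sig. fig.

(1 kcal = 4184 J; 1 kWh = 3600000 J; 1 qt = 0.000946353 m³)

0.2443 kWh/qt × 3600000 J/kWh ÷ 0.000946353 m³/qt = 9.29336×10⁸ J/m³
9.29336×10⁸ J/m³ ÷ 4184 J/kcal × 10⁻⁶ m³/cm³ = 0.222117 kcal/cm³

0.2221 kcal/cm³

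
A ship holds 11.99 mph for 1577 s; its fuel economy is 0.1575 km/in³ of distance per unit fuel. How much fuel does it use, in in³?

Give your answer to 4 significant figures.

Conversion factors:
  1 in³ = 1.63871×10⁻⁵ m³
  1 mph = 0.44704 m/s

53.67 in³

11.99 mph → 5.36001 m/s
d = v × t = 5.36001 × 1577 = 8452.74 m
0.1575 km/in³ → 9.61122×10⁶ m/m³
V = d / (distance per unit fuel) = 8452.74 / 9.61122×10⁶ = 8.79466×10⁻⁴ m³
In in³: 8.79466×10⁻⁴ / 1.63871×10⁻⁵ = 53.6682 in³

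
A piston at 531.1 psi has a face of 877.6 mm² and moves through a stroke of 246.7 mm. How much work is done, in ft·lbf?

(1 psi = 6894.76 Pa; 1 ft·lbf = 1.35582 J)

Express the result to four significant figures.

531.1 psi → 3.66181×10⁶ Pa
877.6 mm² → 8.776×10⁻⁴ m²
F = P × A = 3.66181×10⁶ × 8.776×10⁻⁴ = 3213.6 N
246.7 mm → 0.2467 m
W = F × d = 3213.6 × 0.2467 = 792.795 J
In ft·lbf: 792.795 / 1.35582 = 584.735 ft·lbf

584.7 ft·lbf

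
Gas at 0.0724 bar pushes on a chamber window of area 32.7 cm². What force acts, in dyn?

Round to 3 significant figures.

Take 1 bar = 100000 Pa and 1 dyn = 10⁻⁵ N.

0.0724 bar × 100000 → 7240 Pa
32.7 cm² × 0.0001 → 0.00327 m²
F = P × A = 7240 Pa × 0.00327 m² = 23.6748 N
23.6748 N ÷ (10⁻⁵ N/dyn) = 2.36748×10⁶ dyn

2.37×10⁶ dyn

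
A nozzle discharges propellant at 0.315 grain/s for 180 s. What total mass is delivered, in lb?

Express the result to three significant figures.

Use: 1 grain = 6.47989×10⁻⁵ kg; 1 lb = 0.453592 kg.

0.315 grain/s → 2.04117×10⁻⁵ kg/s
m = ṁ × t = 2.04117×10⁻⁵ × 180 = 0.00367411 kg
In lb: 0.00367411 / 0.453592 = 0.00810003 lb

0.00810 lb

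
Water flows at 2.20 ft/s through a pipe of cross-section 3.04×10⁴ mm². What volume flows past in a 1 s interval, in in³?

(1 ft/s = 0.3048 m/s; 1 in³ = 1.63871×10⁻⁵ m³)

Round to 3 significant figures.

2.20 ft/s × 0.3048 → 0.67056 m/s
3.04×10⁴ mm² × 10⁻⁶ → 0.0304 m²
V = v × A × t = 0.67056 m/s × 0.0304 m² × 1 s = 0.020385 m³
0.020385 m³ ÷ (1.63871×10⁻⁵ m³/in³) = 1243.97 in³

1240 in³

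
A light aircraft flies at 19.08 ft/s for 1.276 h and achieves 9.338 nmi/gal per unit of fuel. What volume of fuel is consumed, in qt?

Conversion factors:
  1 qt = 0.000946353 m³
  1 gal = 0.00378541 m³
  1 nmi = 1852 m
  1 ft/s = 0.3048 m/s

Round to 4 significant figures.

19.08 ft/s → 5.81558 m/s
1.276 h → 4593.6 s
d = v × t = 5.81558 × 4593.6 = 26714.4 m
9.338 nmi/gal → 4.56859×10⁶ m/m³
V = d / (distance per unit fuel) = 26714.4 / 4.56859×10⁶ = 0.00584741 m³
In qt: 0.00584741 / 0.000946353 = 6.17889 qt

6.179 qt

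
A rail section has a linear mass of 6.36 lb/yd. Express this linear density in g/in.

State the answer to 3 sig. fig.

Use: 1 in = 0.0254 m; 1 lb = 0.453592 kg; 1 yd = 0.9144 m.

80.1 g/in

6.36 lb/yd × 0.453592 kg/lb ÷ 0.9144 m/yd = 3.1549 kg/m
3.1549 kg/m ÷ 0.001 kg/g × 0.0254 m/in = 80.1345 g/in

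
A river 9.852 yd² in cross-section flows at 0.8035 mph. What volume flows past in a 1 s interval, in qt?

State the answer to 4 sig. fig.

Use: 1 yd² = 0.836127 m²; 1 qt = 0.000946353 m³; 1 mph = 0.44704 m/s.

3127 qt

0.8035 mph × 0.44704 = 0.359197 m/s
9.852 yd² × 0.836127 = 8.23752 m²
V = v × A × t = 0.359197 m/s × 8.23752 m² × 1 s = 2.95889 m³
2.95889 m³ ÷ (0.000946353 m³/qt) = 3126.62 qt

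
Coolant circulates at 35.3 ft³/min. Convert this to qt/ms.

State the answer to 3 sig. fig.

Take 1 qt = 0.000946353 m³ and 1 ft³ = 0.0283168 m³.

35.3 ft³/min × 0.0283168 m³/ft³ ÷ 60 s/min = 0.0166597 m³/s
0.0166597 m³/s ÷ 0.000946353 m³/qt × 0.001 s/ms = 0.0176041 qt/ms

0.0176 qt/ms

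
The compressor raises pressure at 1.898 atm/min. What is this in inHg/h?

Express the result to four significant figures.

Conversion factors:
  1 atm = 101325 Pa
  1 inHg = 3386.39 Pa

1.898 atm/min × 101325 Pa/atm ÷ 60 s/min = 3205.25 Pa/s
3205.25 Pa/s ÷ 3386.39 Pa/inHg × 3600 s/h = 3407.43 inHg/h

3407 inHg/h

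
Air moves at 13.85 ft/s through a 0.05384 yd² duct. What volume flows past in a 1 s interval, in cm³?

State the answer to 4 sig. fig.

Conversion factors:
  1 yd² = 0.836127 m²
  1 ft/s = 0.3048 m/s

13.85 ft/s × 0.3048 = 4.22148 m/s
0.05384 yd² × 0.836127 = 0.0450171 m²
V = v × A × t = 4.22148 m/s × 0.0450171 m² × 1 s = 0.190039 m³
0.190039 m³ ÷ (10⁻⁶ m³/cm³) = 190039 cm³

1.900×10⁵ cm³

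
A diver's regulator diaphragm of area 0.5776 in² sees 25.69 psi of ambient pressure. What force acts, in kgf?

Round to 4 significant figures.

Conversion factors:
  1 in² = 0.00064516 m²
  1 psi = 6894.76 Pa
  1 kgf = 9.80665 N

6.731 kgf

25.69 psi × 6894.76 → 177126 Pa
0.5776 in² × 0.00064516 → 3.72644×10⁻⁴ m²
F = P × A = 177126 Pa × 3.72644×10⁻⁴ m² = 66.0049 N
66.0049 N ÷ (9.80665 N/kgf) = 6.73063 kgf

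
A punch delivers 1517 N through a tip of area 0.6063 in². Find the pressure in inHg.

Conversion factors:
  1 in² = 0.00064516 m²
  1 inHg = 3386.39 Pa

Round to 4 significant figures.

0.6063 in² × 0.00064516 → 3.91161×10⁻⁴ m²
P = F / A = 1517 N / 3.91161×10⁻⁴ m² = 3.8782×10⁶ Pa
3.8782×10⁶ Pa ÷ (3386.39 Pa/inHg) = 1145.23 inHg

1145 inHg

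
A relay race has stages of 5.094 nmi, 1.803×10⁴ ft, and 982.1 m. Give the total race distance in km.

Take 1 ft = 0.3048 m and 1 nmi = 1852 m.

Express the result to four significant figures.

5.094 nmi × 1852 = 9434.09 m
1.803×10⁴ ft × 0.3048 = 5495.54 m
982.1 m (already m)
Sum: 9434.09 + 5495.54 + 982.1 = 15911.7 m
In km: 15911.7 / 1000 = 15.9117 km

15.91 km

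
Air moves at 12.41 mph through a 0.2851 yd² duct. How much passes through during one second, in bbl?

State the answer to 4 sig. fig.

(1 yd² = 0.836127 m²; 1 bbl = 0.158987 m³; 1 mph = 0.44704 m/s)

8.318 bbl

12.41 mph × 0.44704 → 5.54777 m/s
0.2851 yd² × 0.836127 → 0.23838 m²
V = v × A × t = 5.54777 m/s × 0.23838 m² × 1 s = 1.32248 m³
1.32248 m³ ÷ (0.158987 m³/bbl) = 8.31816 bbl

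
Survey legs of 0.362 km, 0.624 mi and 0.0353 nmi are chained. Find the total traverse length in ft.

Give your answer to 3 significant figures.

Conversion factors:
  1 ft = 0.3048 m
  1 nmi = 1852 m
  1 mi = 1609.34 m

4700 ft

0.362 km × 1000 = 362 m
0.624 mi × 1609.34 = 1004.23 m
0.0353 nmi × 1852 = 65.3756 m
Combined: 362 + 1004.23 + 65.3756 = 1431.61 m
In ft: 1431.61 / 0.3048 = 4696.88 ft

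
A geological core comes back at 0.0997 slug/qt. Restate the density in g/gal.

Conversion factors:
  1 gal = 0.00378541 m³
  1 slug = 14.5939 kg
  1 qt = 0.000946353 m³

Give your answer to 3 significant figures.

5820 g/gal

0.0997 slug/qt × 14.5939 kg/slug ÷ 0.000946353 m³/qt = 1537.49 kg/m³
1537.49 kg/m³ ÷ 0.001 kg/g × 0.00378541 m³/gal = 5820.03 g/gal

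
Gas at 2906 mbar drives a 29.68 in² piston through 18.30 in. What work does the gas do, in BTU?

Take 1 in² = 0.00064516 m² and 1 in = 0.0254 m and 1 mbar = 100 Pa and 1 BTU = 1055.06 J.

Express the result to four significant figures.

2.452 BTU

2906 mbar → 290600 Pa
29.68 in² → 0.0191483 m²
F = P × A = 290600 × 0.0191483 = 5564.5 N
18.30 in → 0.46482 m
W = F × d = 5564.5 × 0.46482 = 2586.49 J
In BTU: 2586.49 / 1055.06 = 2.45151 BTU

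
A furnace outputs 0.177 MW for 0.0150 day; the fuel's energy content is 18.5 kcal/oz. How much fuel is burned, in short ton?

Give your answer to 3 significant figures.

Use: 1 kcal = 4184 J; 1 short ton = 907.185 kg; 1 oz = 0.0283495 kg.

0.177 MW → 177000 W
0.0150 day → 1296 s
E = P × t = 177000 × 1296 = 2.29392×10⁸ J
18.5 kcal/oz → 2.73035×10⁶ J/kg
m = E / e_s = 2.29392×10⁸ / 2.73035×10⁶ = 84.0156 kg
In short ton: 84.0156 / 907.185 = 0.0926113 short ton

0.0926 short ton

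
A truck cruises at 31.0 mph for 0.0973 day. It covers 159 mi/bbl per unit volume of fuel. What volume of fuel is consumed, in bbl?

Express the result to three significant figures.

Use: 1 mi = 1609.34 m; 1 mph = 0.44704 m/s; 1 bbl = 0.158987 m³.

0.455 bbl

31.0 mph → 13.8582 m/s
0.0973 day → 8406.72 s
d = v × t = 13.8582 × 8406.72 = 116502 m
159 mi/bbl → 1.60947×10⁶ m/m³
V = d / (distance per unit fuel) = 116502 / 1.60947×10⁶ = 0.0723853 m³
In bbl: 0.0723853 / 0.158987 = 0.455291 bbl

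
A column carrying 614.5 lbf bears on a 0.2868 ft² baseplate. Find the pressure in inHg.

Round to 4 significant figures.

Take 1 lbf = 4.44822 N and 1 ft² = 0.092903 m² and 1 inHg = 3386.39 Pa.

614.5 lbf × 4.44822 = 2733.43 N
0.2868 ft² × 0.092903 = 0.0266446 m²
P = F / A = 2733.43 N / 0.0266446 m² = 102589 Pa
102589 Pa ÷ (3386.39 Pa/inHg) = 30.2945 inHg

30.29 inHg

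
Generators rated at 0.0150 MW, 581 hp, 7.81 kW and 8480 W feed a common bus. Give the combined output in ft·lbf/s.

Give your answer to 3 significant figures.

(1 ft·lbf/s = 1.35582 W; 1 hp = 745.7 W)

3.43×10⁵ ft·lbf/s

0.0150 MW × 1000000 = 15000 W
581 hp × 745.7 = 433252 W
7.81 kW × 1000 = 7810 W
8480 W (already W)
Combined: 15000 + 433252 + 7810 + 8480 = 464542 W
In ft·lbf/s: 464542 / 1.35582 = 342628 ft·lbf/s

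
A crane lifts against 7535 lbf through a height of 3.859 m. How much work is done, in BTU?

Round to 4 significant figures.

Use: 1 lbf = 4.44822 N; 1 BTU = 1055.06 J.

122.6 BTU

7535 lbf × 4.44822 → 33517.3 N
W = F × d = 33517.3 N × 3.859 m = 129343 J
129343 J ÷ (1055.06 J/BTU) = 122.593 BTU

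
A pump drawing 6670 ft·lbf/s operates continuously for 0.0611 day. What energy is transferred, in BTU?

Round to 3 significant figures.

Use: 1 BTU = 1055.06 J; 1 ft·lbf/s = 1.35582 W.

4.52×10⁴ BTU

6670 ft·lbf/s × 1.35582 = 9043.32 W
0.0611 day × 86400 = 5279.04 s
E = P × t = 9043.32 W × 5279.04 s = 4.774×10⁷ J
4.774×10⁷ J ÷ (1055.06 J/BTU) = 45248.6 BTU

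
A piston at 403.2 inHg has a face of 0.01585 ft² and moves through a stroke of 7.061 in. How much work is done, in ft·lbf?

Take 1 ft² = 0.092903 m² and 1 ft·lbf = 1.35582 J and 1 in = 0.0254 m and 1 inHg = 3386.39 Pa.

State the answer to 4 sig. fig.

266.0 ft·lbf

403.2 inHg → 1.36539×10⁶ Pa
0.01585 ft² → 0.00147251 m²
F = P × A = 1.36539×10⁶ × 0.00147251 = 2010.55 N
7.061 in → 0.179349 m
W = F × d = 2010.55 × 0.179349 = 360.59 J
In ft·lbf: 360.59 / 1.35582 = 265.957 ft·lbf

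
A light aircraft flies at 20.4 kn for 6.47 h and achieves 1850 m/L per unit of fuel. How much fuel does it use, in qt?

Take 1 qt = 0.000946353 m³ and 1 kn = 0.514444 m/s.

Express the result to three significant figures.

20.4 kn → 10.4947 m/s
6.47 h → 23292 s
d = v × t = 10.4947 × 23292 = 244443 m
1850 m/L → 1.85×10⁶ m/m³
V = d / (distance per unit fuel) = 244443 / 1.85×10⁶ = 0.132131 m³
In qt: 0.132131 / 0.000946353 = 139.621 qt

140 qt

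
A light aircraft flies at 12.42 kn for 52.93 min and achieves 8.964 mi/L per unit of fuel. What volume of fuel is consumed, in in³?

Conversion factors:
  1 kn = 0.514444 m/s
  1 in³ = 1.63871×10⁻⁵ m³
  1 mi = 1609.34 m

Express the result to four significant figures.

85.83 in³

12.42 kn → 6.38939 m/s
52.93 min → 3175.8 s
d = v × t = 6.38939 × 3175.8 = 20291.4 m
8.964 mi/L → 1.44261×10⁷ m/m³
V = d / (distance per unit fuel) = 20291.4 / 1.44261×10⁷ = 0.00140658 m³
In in³: 0.00140658 / 1.63871×10⁻⁵ = 85.8346 in³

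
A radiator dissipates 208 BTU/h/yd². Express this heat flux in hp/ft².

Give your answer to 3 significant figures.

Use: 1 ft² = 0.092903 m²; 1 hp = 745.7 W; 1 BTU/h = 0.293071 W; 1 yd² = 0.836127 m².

0.00908 hp/ft²

208 BTU/h/yd² × 0.293071 W/BTU/h ÷ 0.836127 m²/yd² = 72.9061 W/m²
72.9061 W/m² ÷ 745.7 W/hp × 0.092903 m²/ft² = 0.009083 hp/ft²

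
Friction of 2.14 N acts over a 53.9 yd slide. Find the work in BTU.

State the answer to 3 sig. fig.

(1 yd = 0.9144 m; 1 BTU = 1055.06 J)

0.100 BTU

53.9 yd × 0.9144 → 49.2862 m
W = F × d = 2.14 N × 49.2862 m = 105.472 J
105.472 J ÷ (1055.06 J/BTU) = 0.0999678 BTU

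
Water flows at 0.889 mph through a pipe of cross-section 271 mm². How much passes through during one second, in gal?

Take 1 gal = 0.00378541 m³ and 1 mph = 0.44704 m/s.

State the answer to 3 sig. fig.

0.889 mph × 0.44704 → 0.397419 m/s
271 mm² × 10⁻⁶ → 2.71×10⁻⁴ m²
V = v × A × t = 0.397419 m/s × 2.71×10⁻⁴ m² × 1 s = 1.07701×10⁻⁴ m³
1.07701×10⁻⁴ m³ ÷ (0.00378541 m³/gal) = 0.0284516 gal

0.0285 gal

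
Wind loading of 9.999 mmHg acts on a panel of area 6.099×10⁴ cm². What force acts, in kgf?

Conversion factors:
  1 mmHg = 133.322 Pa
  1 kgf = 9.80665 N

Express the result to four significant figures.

829.1 kgf

9.999 mmHg × 133.322 = 1333.09 Pa
6.099×10⁴ cm² × 0.0001 = 6.099 m²
F = P × A = 1333.09 Pa × 6.099 m² = 8130.52 N
8130.52 N ÷ (9.80665 N/kgf) = 829.082 kgf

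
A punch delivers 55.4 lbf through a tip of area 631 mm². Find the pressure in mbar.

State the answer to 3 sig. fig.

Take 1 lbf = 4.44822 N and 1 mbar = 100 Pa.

55.4 lbf × 4.44822 = 246.431 N
631 mm² × 10⁻⁶ = 6.31×10⁻⁴ m²
P = F / A = 246.431 N / 6.31×10⁻⁴ m² = 390540 Pa
390540 Pa ÷ (100 Pa/mbar) = 3905.4 mbar

3910 mbar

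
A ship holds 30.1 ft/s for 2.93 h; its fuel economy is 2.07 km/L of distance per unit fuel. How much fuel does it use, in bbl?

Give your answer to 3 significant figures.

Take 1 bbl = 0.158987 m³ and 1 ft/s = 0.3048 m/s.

30.1 ft/s → 9.17448 m/s
2.93 h → 10548 s
d = v × t = 9.17448 × 10548 = 96772.4 m
2.07 km/L → 2.07×10⁶ m/m³
V = d / (distance per unit fuel) = 96772.4 / 2.07×10⁶ = 0.04675 m³
In bbl: 0.04675 / 0.158987 = 0.294049 bbl

0.294 bbl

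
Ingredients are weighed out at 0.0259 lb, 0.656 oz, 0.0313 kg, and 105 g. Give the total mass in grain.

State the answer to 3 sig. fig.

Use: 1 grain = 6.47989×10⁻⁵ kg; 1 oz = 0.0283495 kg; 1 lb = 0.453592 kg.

0.0259 lb × 0.453592 → 0.011748 kg
0.656 oz × 0.0283495 → 0.0185973 kg
0.0313 kg (already kg)
105 g × 0.001 → 0.105 kg
Total: 0.011748 + 0.0185973 + 0.0313 + 0.105 = 0.166645 kg
In grain: 0.166645 / 6.47989×10⁻⁵ = 2571.73 grain

2570 grain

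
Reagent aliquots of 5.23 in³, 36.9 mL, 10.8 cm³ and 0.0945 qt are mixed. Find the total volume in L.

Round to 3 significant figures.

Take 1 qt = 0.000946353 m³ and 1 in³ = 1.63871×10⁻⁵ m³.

0.223 L

5.23 in³ × 1.63871×10⁻⁵ = 8.57045×10⁻⁵ m³
36.9 mL × 10⁻⁶ = 3.69×10⁻⁵ m³
10.8 cm³ × 10⁻⁶ = 1.08×10⁻⁵ m³
0.0945 qt × 0.000946353 = 8.94304×10⁻⁵ m³
Sum: 8.57045×10⁻⁵ + 3.69×10⁻⁵ + 1.08×10⁻⁵ + 8.94304×10⁻⁵ = 2.22835×10⁻⁴ m³
In L: 2.22835×10⁻⁴ / 0.001 = 0.222835 L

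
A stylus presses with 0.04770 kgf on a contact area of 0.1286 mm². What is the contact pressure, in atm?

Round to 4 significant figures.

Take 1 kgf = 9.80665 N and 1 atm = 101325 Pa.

35.90 atm

0.04770 kgf × 9.80665 → 0.467777 N
0.1286 mm² × 10⁻⁶ → 1.286×10⁻⁷ m²
P = F / A = 0.467777 N / 1.286×10⁻⁷ m² = 3.63746×10⁶ Pa
3.63746×10⁶ Pa ÷ (101325 Pa/atm) = 35.8989 atm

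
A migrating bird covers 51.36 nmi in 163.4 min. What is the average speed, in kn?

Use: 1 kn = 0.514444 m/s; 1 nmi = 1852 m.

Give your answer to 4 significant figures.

51.36 nmi × 1852 = 95118.7 m
163.4 min × 60 = 9804 s
v = d / t = 95118.7 m / 9804 s = 9.70203 m/s
9.70203 m/s ÷ (0.514444 m/s/kn) = 18.8593 kn

18.86 kn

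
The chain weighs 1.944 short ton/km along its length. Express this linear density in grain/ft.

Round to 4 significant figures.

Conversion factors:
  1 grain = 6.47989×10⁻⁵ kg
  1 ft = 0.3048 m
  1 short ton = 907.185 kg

8295 grain/ft

1.944 short ton/km × 907.185 kg/short ton ÷ 1000 m/km = 1.76357 kg/m
1.76357 kg/m ÷ 6.47989×10⁻⁵ kg/grain × 0.3048 m/ft = 8295.45 grain/ft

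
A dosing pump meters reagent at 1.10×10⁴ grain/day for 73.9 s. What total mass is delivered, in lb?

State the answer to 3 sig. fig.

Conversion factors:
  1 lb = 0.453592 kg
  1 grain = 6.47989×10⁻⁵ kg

1.10×10⁴ grain/day → 8.24986×10⁻⁶ kg/s
m = ṁ × t = 8.24986×10⁻⁶ × 73.9 = 6.09665×10⁻⁴ kg
In lb: 6.09665×10⁻⁴ / 0.453592 = 0.00134408 lb

0.00134 lb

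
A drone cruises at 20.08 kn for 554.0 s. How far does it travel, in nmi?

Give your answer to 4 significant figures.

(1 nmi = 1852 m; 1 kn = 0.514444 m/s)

20.08 kn × 0.514444 = 10.33 m/s
d = v × t = 10.33 m/s × 554 s = 5722.82 m
5722.82 m ÷ (1852 m/nmi) = 3.09008 nmi

3.090 nmi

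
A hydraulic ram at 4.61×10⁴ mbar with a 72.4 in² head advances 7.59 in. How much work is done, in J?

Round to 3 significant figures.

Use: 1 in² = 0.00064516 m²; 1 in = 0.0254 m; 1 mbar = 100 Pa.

4.61×10⁴ mbar → 4.61×10⁶ Pa
72.4 in² → 0.0467096 m²
F = P × A = 4.61×10⁶ × 0.0467096 = 215331 N
7.59 in → 0.192786 m
W = F × d = 215331 × 0.192786 = 41512.8 J

4.15×10⁴ J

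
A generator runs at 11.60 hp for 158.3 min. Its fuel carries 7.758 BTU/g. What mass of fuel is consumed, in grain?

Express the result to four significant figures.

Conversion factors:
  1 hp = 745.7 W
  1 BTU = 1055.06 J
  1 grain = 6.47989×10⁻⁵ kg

1.549×10⁵ grain

11.60 hp → 8650.12 W
158.3 min → 9498 s
E = P × t = 8650.12 × 9498 = 8.21588×10⁷ J
7.758 BTU/g → 8.18516×10⁶ J/kg
m = E / e_s = 8.21588×10⁷ / 8.18516×10⁶ = 10.0375 kg
In grain: 10.0375 / 6.47989×10⁻⁵ = 154902 grain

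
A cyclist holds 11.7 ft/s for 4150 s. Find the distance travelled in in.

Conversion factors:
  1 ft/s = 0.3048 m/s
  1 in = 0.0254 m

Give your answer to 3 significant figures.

5.83×10⁵ in

11.7 ft/s × 0.3048 = 3.56616 m/s
d = v × t = 3.56616 m/s × 4150 s = 14799.6 m
14799.6 m ÷ (0.0254 m/in) = 582661 in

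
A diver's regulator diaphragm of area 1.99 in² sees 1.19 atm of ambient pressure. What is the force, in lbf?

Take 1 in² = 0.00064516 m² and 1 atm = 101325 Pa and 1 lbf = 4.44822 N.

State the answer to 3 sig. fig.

34.8 lbf

1.19 atm × 101325 → 120577 Pa
1.99 in² × 0.00064516 → 0.00128387 m²
F = P × A = 120577 Pa × 0.00128387 m² = 154.805 N
154.805 N ÷ (4.44822 N/lbf) = 34.8016 lbf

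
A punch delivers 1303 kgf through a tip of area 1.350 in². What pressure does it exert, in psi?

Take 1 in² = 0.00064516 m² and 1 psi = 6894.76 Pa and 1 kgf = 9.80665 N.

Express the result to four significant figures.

1303 kgf × 9.80665 → 12778.1 N
1.350 in² × 0.00064516 → 8.70966×10⁻⁴ m²
P = F / A = 12778.1 N / 8.70966×10⁻⁴ m² = 1.46712×10⁷ Pa
1.46712×10⁷ Pa ÷ (6894.76 Pa/psi) = 2127.88 psi

2128 psi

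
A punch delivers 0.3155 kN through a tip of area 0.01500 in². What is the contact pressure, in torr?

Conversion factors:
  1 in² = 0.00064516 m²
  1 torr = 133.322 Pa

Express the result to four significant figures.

2.445×10⁵ torr

0.3155 kN × 1000 = 315.5 N
0.01500 in² × 0.00064516 = 9.6774×10⁻⁶ m²
P = F / A = 315.5 N / 9.6774×10⁻⁶ m² = 3.26017×10⁷ Pa
3.26017×10⁷ Pa ÷ (133.322 Pa/torr) = 244534 torr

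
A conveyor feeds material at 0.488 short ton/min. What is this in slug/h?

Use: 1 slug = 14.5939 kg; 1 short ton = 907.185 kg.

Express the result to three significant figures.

1820 slug/h

0.488 short ton/min × 907.185 kg/short ton ÷ 60 s/min = 7.37844 kg/s
7.37844 kg/s ÷ 14.5939 kg/slug × 3600 s/h = 1820.1 slug/h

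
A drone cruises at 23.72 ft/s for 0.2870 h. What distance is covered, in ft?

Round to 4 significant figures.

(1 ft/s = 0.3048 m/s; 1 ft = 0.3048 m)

2.451×10⁴ ft

23.72 ft/s × 0.3048 → 7.22986 m/s
0.2870 h × 3600 → 1033.2 s
d = v × t = 7.22986 m/s × 1033.2 s = 7469.89 m
7469.89 m ÷ (0.3048 m/ft) = 24507.5 ft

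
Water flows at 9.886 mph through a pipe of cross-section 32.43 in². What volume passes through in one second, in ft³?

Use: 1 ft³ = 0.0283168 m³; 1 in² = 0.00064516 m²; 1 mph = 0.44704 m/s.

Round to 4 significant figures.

9.886 mph × 0.44704 = 4.41944 m/s
32.43 in² × 0.00064516 = 0.0209225 m²
V = v × A × t = 4.41944 m/s × 0.0209225 m² × 1 s = 0.0924657 m³
0.0924657 m³ ÷ (0.0283168 m³/ft³) = 3.2654 ft³

3.265 ft³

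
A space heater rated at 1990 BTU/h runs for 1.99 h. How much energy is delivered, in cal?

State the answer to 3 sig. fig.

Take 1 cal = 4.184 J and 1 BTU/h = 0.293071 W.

1990 BTU/h × 0.293071 → 583.211 W
1.99 h × 3600 → 7164 s
E = P × t = 583.211 W × 7164 s = 4.17812×10⁶ J
4.17812×10⁶ J ÷ (4.184 J/cal) = 998595 cal

9.99×10⁵ cal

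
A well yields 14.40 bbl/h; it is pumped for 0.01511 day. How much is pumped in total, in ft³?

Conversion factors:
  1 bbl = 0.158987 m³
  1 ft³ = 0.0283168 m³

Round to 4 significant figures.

14.40 bbl/h → 6.35948×10⁻⁴ m³/s
0.01511 day → 1305.5 s
V = Q × t = 6.35948×10⁻⁴ × 1305.5 = 0.83023 m³
In ft³: 0.83023 / 0.0283168 = 29.3193 ft³

29.32 ft³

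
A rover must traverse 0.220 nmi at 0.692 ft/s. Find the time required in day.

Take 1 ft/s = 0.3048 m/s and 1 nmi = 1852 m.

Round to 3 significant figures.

0.220 nmi × 1852 = 407.44 m
0.692 ft/s × 0.3048 = 0.210922 m/s
t = d / v = 407.44 m / 0.210922 m/s = 1931.71 s
1931.71 s ÷ (86400 s/day) = 0.0223578 day

0.0224 day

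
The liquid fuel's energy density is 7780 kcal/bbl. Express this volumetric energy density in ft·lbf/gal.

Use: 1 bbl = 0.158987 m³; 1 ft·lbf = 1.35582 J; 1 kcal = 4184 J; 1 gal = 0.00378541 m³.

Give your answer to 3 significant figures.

7780 kcal/bbl × 4184 J/kcal ÷ 0.158987 m³/bbl = 2.04743×10⁸ J/m³
2.04743×10⁸ J/m³ ÷ 1.35582 J/ft·lbf × 0.00378541 m³/gal = 571637 ft·lbf/gal

5.72×10⁵ ft·lbf/gal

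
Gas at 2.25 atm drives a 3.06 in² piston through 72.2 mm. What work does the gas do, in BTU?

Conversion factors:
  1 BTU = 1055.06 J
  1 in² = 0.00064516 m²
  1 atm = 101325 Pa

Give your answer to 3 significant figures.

0.0308 BTU

2.25 atm → 227981 Pa
3.06 in² → 0.00197419 m²
F = P × A = 227981 × 0.00197419 = 450.078 N
72.2 mm → 0.0722 m
W = F × d = 450.078 × 0.0722 = 32.4956 J
In BTU: 32.4956 / 1055.06 = 0.0307998 BTU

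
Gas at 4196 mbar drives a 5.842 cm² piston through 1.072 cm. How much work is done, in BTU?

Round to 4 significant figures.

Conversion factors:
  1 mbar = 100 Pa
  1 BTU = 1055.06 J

0.002491 BTU

4196 mbar → 419600 Pa
5.842 cm² → 5.842×10⁻⁴ m²
F = P × A = 419600 × 5.842×10⁻⁴ = 245.13 N
1.072 cm → 0.01072 m
W = F × d = 245.13 × 0.01072 = 2.62779 J
In BTU: 2.62779 / 1055.06 = 0.00249065 BTU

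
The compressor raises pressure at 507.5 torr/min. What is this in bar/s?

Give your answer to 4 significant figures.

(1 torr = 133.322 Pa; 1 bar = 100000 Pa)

507.5 torr/min × 133.322 Pa/torr ÷ 60 s/min = 1127.68 Pa/s
1127.68 Pa/s ÷ 100000 Pa/bar = 0.0112768 bar/s

0.01128 bar/s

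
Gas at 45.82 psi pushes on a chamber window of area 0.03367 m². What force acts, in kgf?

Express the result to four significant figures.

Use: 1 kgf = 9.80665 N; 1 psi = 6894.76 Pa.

1085 kgf

45.82 psi × 6894.76 = 315918 Pa
F = P × A = 315918 Pa × 0.03367 m² = 10637 N
10637 N ÷ (9.80665 N/kgf) = 1084.67 kgf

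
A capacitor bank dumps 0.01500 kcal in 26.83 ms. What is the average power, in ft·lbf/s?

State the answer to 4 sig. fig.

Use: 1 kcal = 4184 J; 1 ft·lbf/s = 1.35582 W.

0.01500 kcal × 4184 → 62.76 J
26.83 ms × 0.001 → 0.02683 s
P = E / t = 62.76 J / 0.02683 s = 2339.17 W
2339.17 W ÷ (1.35582 W/ft·lbf/s) = 1725.28 ft·lbf/s

1725 ft·lbf/s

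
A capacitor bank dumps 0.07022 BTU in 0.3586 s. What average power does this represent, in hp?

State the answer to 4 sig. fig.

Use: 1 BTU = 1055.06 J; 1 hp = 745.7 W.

0.2771 hp

0.07022 BTU × 1055.06 = 74.0863 J
P = E / t = 74.0863 J / 0.3586 s = 206.599 W
206.599 W ÷ (745.7 W/hp) = 0.277054 hp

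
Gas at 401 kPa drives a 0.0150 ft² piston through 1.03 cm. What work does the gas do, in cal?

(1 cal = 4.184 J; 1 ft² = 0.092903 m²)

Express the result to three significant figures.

401 kPa → 401000 Pa
0.0150 ft² → 0.00139354 m²
F = P × A = 401000 × 0.00139354 = 558.81 N
1.03 cm → 0.0103 m
W = F × d = 558.81 × 0.0103 = 5.75574 J
In cal: 5.75574 / 4.184 = 1.37565 cal

1.38 cal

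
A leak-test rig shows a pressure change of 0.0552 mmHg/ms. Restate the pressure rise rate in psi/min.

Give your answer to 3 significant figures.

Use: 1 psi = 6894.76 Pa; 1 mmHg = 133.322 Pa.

0.0552 mmHg/ms × 133.322 Pa/mmHg ÷ 0.001 s/ms = 7359.37 Pa/s
7359.37 Pa/s ÷ 6894.76 Pa/psi × 60 s/min = 64.0432 psi/min

64.0 psi/min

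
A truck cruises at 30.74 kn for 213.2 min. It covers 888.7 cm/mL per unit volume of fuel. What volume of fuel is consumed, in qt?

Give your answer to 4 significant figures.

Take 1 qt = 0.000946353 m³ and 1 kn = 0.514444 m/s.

30.74 kn → 15.814 m/s
213.2 min → 12792 s
d = v × t = 15.814 × 12792 = 202293 m
888.7 cm/mL → 8.887×10⁶ m/m³
V = d / (distance per unit fuel) = 202293 / 8.887×10⁶ = 0.0227628 m³
In qt: 0.0227628 / 0.000946353 = 24.0532 qt

24.05 qt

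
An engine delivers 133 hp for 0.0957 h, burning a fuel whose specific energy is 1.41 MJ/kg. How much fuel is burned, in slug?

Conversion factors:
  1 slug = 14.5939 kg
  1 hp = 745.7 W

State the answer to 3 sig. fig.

1.66 slug

133 hp → 99178.1 W
0.0957 h → 344.52 s
E = P × t = 99178.1 × 344.52 = 3.41688×10⁷ J
1.41 MJ/kg → 1.41×10⁶ J/kg
m = E / e_s = 3.41688×10⁷ / 1.41×10⁶ = 24.2332 kg
In slug: 24.2332 / 14.5939 = 1.6605 slug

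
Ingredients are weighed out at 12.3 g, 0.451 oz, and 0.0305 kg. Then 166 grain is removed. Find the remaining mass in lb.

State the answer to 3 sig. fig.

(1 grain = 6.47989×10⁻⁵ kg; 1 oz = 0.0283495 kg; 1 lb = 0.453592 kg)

0.0988 lb

12.3 g × 0.001 → 0.0123 kg
0.451 oz × 0.0283495 → 0.0127856 kg
0.0305 kg (already kg)
166 grain × 6.47989×10⁻⁵ → 0.0107566 kg
Result: 0.0123 + 0.0127856 + 0.0305 − 0.0107566 = 0.044829 kg
In lb: 0.044829 / 0.453592 = 0.0988311 lb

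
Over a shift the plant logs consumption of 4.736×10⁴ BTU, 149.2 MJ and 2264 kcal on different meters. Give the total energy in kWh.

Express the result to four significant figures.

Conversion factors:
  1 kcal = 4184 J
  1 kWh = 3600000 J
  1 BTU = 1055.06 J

57.96 kWh

4.736×10⁴ BTU × 1055.06 = 4.99676×10⁷ J
149.2 MJ × 1000000 = 1.492×10⁸ J
2264 kcal × 4184 = 9.47258×10⁶ J
Sum: 4.99676×10⁷ + 1.492×10⁸ + 9.47258×10⁶ = 2.0864×10⁸ J
In kWh: 2.0864×10⁸ / 3600000 = 57.9556 kWh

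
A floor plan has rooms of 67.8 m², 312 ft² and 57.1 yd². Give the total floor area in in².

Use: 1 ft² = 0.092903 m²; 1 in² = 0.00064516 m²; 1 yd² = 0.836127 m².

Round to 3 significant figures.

2.24×10⁵ in²

67.8 m² (already m²)
312 ft² × 0.092903 → 28.9857 m²
57.1 yd² × 0.836127 → 47.7429 m²
Combined: 67.8 + 28.9857 + 47.7429 = 144.529 m²
In in²: 144.529 / 0.00064516 = 224020 in²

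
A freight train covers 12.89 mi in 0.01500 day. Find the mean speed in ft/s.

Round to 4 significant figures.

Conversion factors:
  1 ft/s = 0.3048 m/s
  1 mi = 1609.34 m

52.51 ft/s

12.89 mi × 1609.34 → 20744.4 m
0.01500 day × 86400 → 1296 s
v = d / t = 20744.4 m / 1296 s = 16.0065 m/s
16.0065 m/s ÷ (0.3048 m/s/ft/s) = 52.5148 ft/s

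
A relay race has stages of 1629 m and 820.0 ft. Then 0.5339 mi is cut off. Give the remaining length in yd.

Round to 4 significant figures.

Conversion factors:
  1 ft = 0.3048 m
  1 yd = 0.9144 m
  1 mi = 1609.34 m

1115 yd

1629 m (already m)
820.0 ft × 0.3048 → 249.936 m
0.5339 mi × 1609.34 → 859.227 m
Sum: 1629 + 249.936 − 859.227 = 1019.71 m
In yd: 1019.71 / 0.9144 = 1115.17 yd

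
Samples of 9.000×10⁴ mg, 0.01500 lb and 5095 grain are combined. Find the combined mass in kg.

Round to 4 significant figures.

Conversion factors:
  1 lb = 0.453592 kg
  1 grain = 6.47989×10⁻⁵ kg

0.4270 kg

9.000×10⁴ mg × 10⁻⁶ = 0.09 kg
0.01500 lb × 0.453592 = 0.00680388 kg
5095 grain × 6.47989×10⁻⁵ = 0.33015 kg
Combined: 0.09 + 0.00680388 + 0.33015 = 0.426954 kg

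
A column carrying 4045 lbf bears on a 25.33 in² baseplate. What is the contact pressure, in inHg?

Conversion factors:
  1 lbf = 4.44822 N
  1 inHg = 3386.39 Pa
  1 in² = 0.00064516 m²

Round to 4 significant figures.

325.1 inHg

4045 lbf × 4.44822 = 17993 N
25.33 in² × 0.00064516 = 0.0163419 m²
P = F / A = 17993 N / 0.0163419 m² = 1.10103×10⁶ Pa
1.10103×10⁶ Pa ÷ (3386.39 Pa/inHg) = 325.134 inHg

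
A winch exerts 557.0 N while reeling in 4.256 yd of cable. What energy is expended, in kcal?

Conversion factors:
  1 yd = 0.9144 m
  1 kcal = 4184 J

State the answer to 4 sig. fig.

0.5181 kcal

4.256 yd × 0.9144 → 3.89169 m
W = F × d = 557 N × 3.89169 m = 2167.67 J
2167.67 J ÷ (4184 J/kcal) = 0.518086 kcal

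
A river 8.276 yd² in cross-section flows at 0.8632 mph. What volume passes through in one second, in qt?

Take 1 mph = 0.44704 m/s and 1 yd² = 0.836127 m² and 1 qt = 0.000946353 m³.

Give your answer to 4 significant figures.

0.8632 mph × 0.44704 → 0.385885 m/s
8.276 yd² × 0.836127 → 6.91979 m²
V = v × A × t = 0.385885 m/s × 6.91979 m² × 1 s = 2.67024 m³
2.67024 m³ ÷ (0.000946353 m³/qt) = 2821.61 qt

2822 qt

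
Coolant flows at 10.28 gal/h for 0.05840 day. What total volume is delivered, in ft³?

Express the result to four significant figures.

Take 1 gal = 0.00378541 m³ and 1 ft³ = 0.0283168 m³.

1.926 ft³

10.28 gal/h → 1.08094×10⁻⁵ m³/s
0.05840 day → 5045.76 s
V = Q × t = 1.08094×10⁻⁵ × 5045.76 = 0.0545416 m³
In ft³: 0.0545416 / 0.0283168 = 1.92612 ft³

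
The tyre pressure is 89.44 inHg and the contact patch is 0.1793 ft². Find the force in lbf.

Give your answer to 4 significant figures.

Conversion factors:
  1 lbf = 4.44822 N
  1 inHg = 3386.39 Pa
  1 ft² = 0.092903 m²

1134 lbf

89.44 inHg × 3386.39 = 302879 Pa
0.1793 ft² × 0.092903 = 0.0166575 m²
F = P × A = 302879 Pa × 0.0166575 m² = 5045.21 N
5045.21 N ÷ (4.44822 N/lbf) = 1134.21 lbf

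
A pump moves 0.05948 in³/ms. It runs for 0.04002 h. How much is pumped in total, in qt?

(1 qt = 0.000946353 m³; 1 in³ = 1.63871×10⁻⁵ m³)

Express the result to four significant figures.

148.4 qt

0.05948 in³/ms → 9.74705×10⁻⁴ m³/s
0.04002 h → 144.072 s
V = Q × t = 9.74705×10⁻⁴ × 144.072 = 0.140428 m³
In qt: 0.140428 / 0.000946353 = 148.389 qt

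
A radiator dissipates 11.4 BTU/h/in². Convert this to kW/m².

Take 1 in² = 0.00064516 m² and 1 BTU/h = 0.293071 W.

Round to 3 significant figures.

5.18 kW/m²

11.4 BTU/h/in² × 0.293071 W/BTU/h ÷ 0.00064516 m²/in² = 5178.57 W/m²
5178.57 W/m² ÷ 1000 W/kW = 5.17857 kW/m²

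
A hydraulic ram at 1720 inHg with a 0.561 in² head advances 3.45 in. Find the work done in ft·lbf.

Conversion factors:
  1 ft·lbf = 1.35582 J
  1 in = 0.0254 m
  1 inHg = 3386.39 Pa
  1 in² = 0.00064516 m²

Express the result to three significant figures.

136 ft·lbf

1720 inHg → 5.82459×10⁶ Pa
0.561 in² → 3.61935×10⁻⁴ m²
F = P × A = 5.82459×10⁶ × 3.61935×10⁻⁴ = 2108.12 N
3.45 in → 0.08763 m
W = F × d = 2108.12 × 0.08763 = 184.735 J
In ft·lbf: 184.735 / 1.35582 = 136.253 ft·lbf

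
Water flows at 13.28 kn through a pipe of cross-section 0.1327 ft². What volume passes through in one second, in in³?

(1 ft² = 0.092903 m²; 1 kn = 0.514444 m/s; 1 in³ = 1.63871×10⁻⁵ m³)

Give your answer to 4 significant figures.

13.28 kn × 0.514444 = 6.83182 m/s
0.1327 ft² × 0.092903 = 0.0123282 m²
V = v × A × t = 6.83182 m/s × 0.0123282 m² × 1 s = 0.084224 m³
0.084224 m³ ÷ (1.63871×10⁻⁵ m³/in³) = 5139.65 in³

5140 in³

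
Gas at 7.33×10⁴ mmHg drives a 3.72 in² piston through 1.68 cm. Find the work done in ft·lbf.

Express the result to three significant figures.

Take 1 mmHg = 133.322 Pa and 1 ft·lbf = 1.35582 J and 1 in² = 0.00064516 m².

291 ft·lbf

7.33×10⁴ mmHg → 9.7725×10⁶ Pa
3.72 in² → 0.0024 m²
F = P × A = 9.7725×10⁶ × 0.0024 = 23454 N
1.68 cm → 0.0168 m
W = F × d = 23454 × 0.0168 = 394.027 J
In ft·lbf: 394.027 / 1.35582 = 290.619 ft·lbf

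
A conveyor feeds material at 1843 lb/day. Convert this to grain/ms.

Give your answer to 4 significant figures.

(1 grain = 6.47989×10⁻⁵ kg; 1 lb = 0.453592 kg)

0.1493 grain/ms

1843 lb/day × 0.453592 kg/lb ÷ 86400 s/day = 0.00967558 kg/s
0.00967558 kg/s ÷ 6.47989×10⁻⁵ kg/grain × 0.001 s/ms = 0.149317 grain/ms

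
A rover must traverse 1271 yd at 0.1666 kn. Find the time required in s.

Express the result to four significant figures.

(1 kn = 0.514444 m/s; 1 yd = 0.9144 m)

1271 yd × 0.9144 = 1162.2 m
0.1666 kn × 0.514444 = 0.0857064 m/s
t = d / v = 1162.2 m / 0.0857064 m/s = 13560.2 s

1.356×10⁴ s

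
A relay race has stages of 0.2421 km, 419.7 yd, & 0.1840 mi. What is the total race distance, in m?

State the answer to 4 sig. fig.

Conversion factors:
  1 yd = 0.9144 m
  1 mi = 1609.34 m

0.2421 km × 1000 = 242.1 m
419.7 yd × 0.9144 = 383.774 m
0.1840 mi × 1609.34 = 296.119 m
Total: 242.1 + 383.774 + 296.119 = 921.993 m

922.0 m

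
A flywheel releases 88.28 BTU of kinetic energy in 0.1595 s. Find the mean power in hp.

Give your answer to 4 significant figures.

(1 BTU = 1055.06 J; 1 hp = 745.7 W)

783.1 hp

88.28 BTU × 1055.06 → 93140.7 J
P = E / t = 93140.7 J / 0.1595 s = 583954 W
583954 W ÷ (745.7 W/hp) = 783.095 hp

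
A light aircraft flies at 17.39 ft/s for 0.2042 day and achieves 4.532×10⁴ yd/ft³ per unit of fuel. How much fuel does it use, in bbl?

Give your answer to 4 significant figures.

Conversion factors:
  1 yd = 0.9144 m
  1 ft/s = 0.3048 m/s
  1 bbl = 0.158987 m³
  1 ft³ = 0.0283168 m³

17.39 ft/s → 5.30047 m/s
0.2042 day → 17642.9 s
d = v × t = 5.30047 × 17642.9 = 93515.7 m
4.532×10⁴ yd/ft³ → 1.46346×10⁶ m/m³
V = d / (distance per unit fuel) = 93515.7 / 1.46346×10⁶ = 0.0639004 m³
In bbl: 0.0639004 / 0.158987 = 0.401922 bbl

0.4019 bbl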